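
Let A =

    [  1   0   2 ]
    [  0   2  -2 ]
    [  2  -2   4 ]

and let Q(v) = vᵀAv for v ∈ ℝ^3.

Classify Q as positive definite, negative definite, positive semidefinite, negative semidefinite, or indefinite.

Row-reducing A symmetrically gives the diagonal entries 1, 2, -2.
So there are 2 positive, 1 negative pivots.
Hence Q is indefinite.

indefinite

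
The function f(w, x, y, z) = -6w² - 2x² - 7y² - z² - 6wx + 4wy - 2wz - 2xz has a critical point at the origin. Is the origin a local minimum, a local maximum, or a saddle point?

local maximum

The Hessian at the origin is H = [[-12, -6, 4, -2], [-6, -4, 0, -2], [4, 0, -14, 0], [-2, -2, 0, -2]].
Applying the same elementary operations to the rows and columns of H produces a congruent diagonal matrix with entries -12, -1, -26/3, -6/13.
That gives 4 negative pivots.
H is negative definite, so the origin is a strict local maximum.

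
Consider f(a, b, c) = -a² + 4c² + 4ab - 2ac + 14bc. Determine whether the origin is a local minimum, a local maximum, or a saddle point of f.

The Hessian at the origin is H = [[-2, 4, -2], [4, 0, 14], [-2, 14, 8]].
Congruent diagonalization of H (simultaneous row and column reduction) yields pivots -2, 8, -5/2.
Counting signs: 1 positive, 2 negative.
H is indefinite, so the origin is a saddle point.

saddle point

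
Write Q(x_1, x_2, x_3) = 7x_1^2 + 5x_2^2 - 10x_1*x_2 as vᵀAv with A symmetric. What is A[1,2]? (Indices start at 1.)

The coefficient of x_1·x_2 in Q is -10. For a symmetric A this equals A[1,2] + A[2,1] = 2·A[1,2].
So A[1,2] = -10/2 = -5.

-5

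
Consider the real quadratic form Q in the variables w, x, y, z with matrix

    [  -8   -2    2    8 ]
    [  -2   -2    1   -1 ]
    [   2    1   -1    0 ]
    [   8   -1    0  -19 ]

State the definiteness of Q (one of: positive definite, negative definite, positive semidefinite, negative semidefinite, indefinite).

Applying the same elementary operations to the rows and columns of A produces a congruent diagonal matrix with entries -8, -3/2, -1/3, -2.
Counting signs: 4 negative.
Hence Q is negative definite.

negative definite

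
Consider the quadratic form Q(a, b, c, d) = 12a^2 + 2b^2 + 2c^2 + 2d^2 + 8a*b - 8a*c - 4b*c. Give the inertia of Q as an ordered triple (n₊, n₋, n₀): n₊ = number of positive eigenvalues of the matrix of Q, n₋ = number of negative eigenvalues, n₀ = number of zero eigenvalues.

(3, 0, 1)

Write A = [[12, 4, -4, 0], [4, 2, -2, 0], [-4, -2, 2, 0], [0, 0, 0, 2]].
Symmetric row and column elimination reduces A to a congruent diagonal form with pivots 12, 2/3, 0, 2.
Counting signs: 3 positive, 1 zero.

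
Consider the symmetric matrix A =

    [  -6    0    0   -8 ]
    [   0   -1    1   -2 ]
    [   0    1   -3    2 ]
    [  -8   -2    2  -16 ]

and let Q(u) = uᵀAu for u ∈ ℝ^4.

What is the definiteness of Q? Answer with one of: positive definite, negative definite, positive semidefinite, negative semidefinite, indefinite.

negative definite

Row-reducing A symmetrically gives the diagonal entries -6, -1, -2, -4/3.
So there are 4 negative pivots.
Hence Q is negative definite.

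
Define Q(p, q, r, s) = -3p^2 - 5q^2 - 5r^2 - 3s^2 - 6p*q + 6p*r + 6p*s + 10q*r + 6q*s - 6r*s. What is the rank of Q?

2

The associated matrix is A = [[-3, -3, 3, 3], [-3, -5, 5, 3], [3, 5, -5, -3], [3, 3, -3, -3]].
Row-reducing A symmetrically gives the diagonal entries -3, -2, 0, 0.
So there are 2 negative, 2 zero pivots.
The rank is the number of nonzero pivots: 2.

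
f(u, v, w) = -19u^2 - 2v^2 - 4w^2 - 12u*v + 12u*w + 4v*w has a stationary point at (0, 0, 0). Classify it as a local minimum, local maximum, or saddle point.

local maximum

The Hessian at the origin is H = [[-38, -12, 12], [-12, -4, 4], [12, 4, -8]].
An LDLᵀ factorisation of H has diagonal entries -38, -4/19, -4.
That gives 3 negative pivots.
H is negative definite, so the origin is a strict local maximum.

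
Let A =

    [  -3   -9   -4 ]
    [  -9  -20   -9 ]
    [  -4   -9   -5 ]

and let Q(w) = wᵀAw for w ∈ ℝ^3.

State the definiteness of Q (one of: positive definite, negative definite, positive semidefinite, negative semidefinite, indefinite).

indefinite

Symmetric row and column elimination reduces A to a congruent diagonal form with pivots -3, 7, -20/21.
So there are 1 positive, 2 negative pivots.
Hence Q is indefinite.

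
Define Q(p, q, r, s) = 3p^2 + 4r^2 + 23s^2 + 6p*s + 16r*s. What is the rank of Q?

Write A = [[3, 0, 0, 3], [0, 0, 0, 0], [0, 0, 4, 8], [3, 0, 8, 23]].
Row-reducing A symmetrically gives the diagonal entries 3, 0, 4, 4.
So there are 3 positive, 1 zero pivots.
The rank is the number of nonzero pivots: 3.

3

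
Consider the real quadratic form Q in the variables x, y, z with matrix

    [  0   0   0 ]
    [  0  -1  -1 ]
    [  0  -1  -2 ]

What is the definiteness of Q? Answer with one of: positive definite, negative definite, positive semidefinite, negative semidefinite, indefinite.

negative semidefinite

Symmetric row and column elimination reduces A to a congruent diagonal form with pivots 0, -1, -1.
That gives 2 negative, 1 zero pivots.
Hence Q is negative semidefinite.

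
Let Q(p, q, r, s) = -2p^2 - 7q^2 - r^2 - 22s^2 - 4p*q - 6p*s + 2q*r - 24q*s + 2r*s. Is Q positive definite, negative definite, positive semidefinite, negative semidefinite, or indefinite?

The associated matrix is A = [[-2, -2, 0, -3], [-2, -7, 1, -12], [0, 1, -1, 1], [-3, -12, 1, -22]].
An LDLᵀ factorisation of A has diagonal entries -2, -5, -4/5, -1/2.
So there are 4 negative pivots.
Hence Q is negative definite.

negative definite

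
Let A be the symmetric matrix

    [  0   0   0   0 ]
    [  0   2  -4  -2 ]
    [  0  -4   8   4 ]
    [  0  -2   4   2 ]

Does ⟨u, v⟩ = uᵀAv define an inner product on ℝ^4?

Applying the same elementary operations to the rows and columns of A produces a congruent diagonal matrix with entries 0, 2, 0, 0.
That gives 1 positive, 3 zero pivots.
Hence Q is positive semidefinite.
⟨·,·⟩ is an inner product exactly when A is positive definite.

no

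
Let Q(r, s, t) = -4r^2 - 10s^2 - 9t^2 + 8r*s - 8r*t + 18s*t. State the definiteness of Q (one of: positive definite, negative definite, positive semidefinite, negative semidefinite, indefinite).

negative definite

The associated matrix is A = [[-4, 4, -4], [4, -10, 9], [-4, 9, -9]].
Row-reducing A symmetrically gives the diagonal entries -4, -6, -5/6.
So there are 3 negative pivots.
Hence Q is negative definite.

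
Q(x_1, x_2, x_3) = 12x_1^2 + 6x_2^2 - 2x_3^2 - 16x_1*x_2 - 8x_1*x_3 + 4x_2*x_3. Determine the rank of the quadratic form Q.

3

The symmetric matrix is A = [[12, -8, -4], [-8, 6, 2], [-4, 2, -2]].
Row-reducing A symmetrically gives the diagonal entries 12, 2/3, -4.
Counting signs: 2 positive, 1 negative.
The rank is the number of nonzero pivots: 3.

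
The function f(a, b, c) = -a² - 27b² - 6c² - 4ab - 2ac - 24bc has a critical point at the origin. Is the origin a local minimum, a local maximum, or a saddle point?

local maximum

The Hessian at the origin is H = [[-2, -4, -2], [-4, -54, -24], [-2, -24, -12]].
Symmetric row and column elimination reduces H to a congruent diagonal form with pivots -2, -46, -30/23.
Counting signs: 3 negative.
H is negative definite, so the origin is a strict local maximum.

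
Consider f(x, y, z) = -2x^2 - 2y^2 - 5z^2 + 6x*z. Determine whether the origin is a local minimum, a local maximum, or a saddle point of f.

The Hessian at the origin is H = [[-4, 0, 6], [0, -4, 0], [6, 0, -10]].
Symmetric row and column elimination reduces H to a congruent diagonal form with pivots -4, -4, -1.
So there are 3 negative pivots.
H is negative definite, so the origin is a strict local maximum.

local maximum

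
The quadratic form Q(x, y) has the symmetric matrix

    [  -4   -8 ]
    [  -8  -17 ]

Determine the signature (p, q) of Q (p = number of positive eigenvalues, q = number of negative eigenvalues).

Applying the same elementary operations to the rows and columns of A produces a congruent diagonal matrix with entries -4, -1.
So there are 2 negative pivots.

(0, 2)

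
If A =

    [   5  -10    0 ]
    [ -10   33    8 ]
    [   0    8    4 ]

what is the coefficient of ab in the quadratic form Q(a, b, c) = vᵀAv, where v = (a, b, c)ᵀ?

The coefficient of ab is A[1,2] + A[2,1] = 2·(-10) = -20.

-20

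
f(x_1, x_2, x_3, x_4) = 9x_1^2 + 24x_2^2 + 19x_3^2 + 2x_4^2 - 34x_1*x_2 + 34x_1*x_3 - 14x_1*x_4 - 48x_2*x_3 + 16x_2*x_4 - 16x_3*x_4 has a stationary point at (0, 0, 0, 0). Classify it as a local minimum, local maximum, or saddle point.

The Hessian at the origin is H = [[18, -34, 34, -14], [-34, 48, -48, 16], [34, -48, 38, -16], [-14, 16, -16, 4]].
Row-reducing H symmetrically gives the diagonal entries 18, -146/9, -10, -12/73.
That gives 1 positive, 3 negative pivots.
H is indefinite, so the origin is a saddle point.

saddle point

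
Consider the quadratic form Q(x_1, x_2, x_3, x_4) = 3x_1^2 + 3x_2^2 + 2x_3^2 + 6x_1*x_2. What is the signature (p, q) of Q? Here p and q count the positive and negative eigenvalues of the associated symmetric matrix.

The symmetric matrix is A = [[3, 3, 0, 0], [3, 3, 0, 0], [0, 0, 2, 0], [0, 0, 0, 0]].
Symmetric row and column elimination reduces A to a congruent diagonal form with pivots 3, 0, 2, 0.
Counting signs: 2 positive, 2 zero.

(2, 0)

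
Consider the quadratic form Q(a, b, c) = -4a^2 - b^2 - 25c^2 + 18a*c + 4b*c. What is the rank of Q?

3

The symmetric matrix is A = [[-4, 0, 9], [0, -1, 2], [9, 2, -25]].
Applying the same elementary operations to the rows and columns of A produces a congruent diagonal matrix with entries -4, -1, -3/4.
That gives 3 negative pivots.
The rank is the number of nonzero pivots: 3.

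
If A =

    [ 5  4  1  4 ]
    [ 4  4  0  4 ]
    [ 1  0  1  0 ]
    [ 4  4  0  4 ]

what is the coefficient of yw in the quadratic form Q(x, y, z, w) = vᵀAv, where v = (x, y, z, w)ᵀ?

The coefficient of yw is A[2,4] + A[4,2] = 2·4 = 8.

8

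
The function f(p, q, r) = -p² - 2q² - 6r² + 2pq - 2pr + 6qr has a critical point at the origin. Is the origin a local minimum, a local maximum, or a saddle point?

The Hessian at the origin is H = [[-2, 2, -2], [2, -4, 6], [-2, 6, -12]].
An LDLᵀ factorisation of H has diagonal entries -2, -2, -2.
That gives 3 negative pivots.
H is negative definite, so the origin is a strict local maximum.

local maximum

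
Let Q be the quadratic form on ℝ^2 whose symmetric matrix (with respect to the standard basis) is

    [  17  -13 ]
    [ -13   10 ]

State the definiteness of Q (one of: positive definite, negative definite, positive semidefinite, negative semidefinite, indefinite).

Symmetric row and column elimination reduces A to a congruent diagonal form with pivots 17, 1/17.
That gives 2 positive pivots.
Hence Q is positive definite.

positive definite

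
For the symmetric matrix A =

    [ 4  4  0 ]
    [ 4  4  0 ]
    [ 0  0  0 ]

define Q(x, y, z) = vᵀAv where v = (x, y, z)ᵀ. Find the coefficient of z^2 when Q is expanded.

The coefficient of z^2 is the diagonal entry A[3,3] = 0.

0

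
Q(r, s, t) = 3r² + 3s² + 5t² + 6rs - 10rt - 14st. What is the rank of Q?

3

The symmetric matrix is A = [[3, 3, -5], [3, 3, -7], [-5, -7, 5]].
Row reduction of A gives 3 nonzero rows, so rank A = 3.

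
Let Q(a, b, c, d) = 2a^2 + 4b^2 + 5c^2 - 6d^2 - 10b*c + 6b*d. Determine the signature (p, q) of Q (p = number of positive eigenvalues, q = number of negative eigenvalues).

The symmetric matrix is A = [[2, 0, 0, 0], [0, 4, -5, 3], [0, -5, 5, 0], [0, 3, 0, -6]].
Congruent diagonalization of A (simultaneous row and column reduction) yields pivots 2, 4, -5/4, 3.
That gives 3 positive, 1 negative pivots.

(3, 1)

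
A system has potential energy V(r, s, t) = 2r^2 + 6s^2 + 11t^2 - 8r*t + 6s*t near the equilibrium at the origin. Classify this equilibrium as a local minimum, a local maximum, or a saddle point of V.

local minimum

The Hessian at the origin is H = [[4, 0, -8], [0, 12, 6], [-8, 6, 22]].
An LDLᵀ factorisation of H has diagonal entries 4, 12, 3.
Counting signs: 3 positive.
H is positive definite, so the origin is a strict local minimum.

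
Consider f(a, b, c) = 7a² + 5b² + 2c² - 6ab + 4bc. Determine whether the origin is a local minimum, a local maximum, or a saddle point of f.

The Hessian at the origin is H = [[14, -6, 0], [-6, 10, 4], [0, 4, 4]].
Congruent diagonalization of H (simultaneous row and column reduction) yields pivots 14, 52/7, 24/13.
So there are 3 positive pivots.
H is positive definite, so the origin is a strict local minimum.

local minimum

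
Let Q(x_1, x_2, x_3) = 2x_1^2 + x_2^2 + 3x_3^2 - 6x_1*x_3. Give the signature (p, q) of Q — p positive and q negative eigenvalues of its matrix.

(2, 1)

The associated matrix is A = [[2, 0, -3], [0, 1, 0], [-3, 0, 3]].
Congruent diagonalization of A (simultaneous row and column reduction) yields pivots 2, 1, -3/2.
So there are 2 positive, 1 negative pivots.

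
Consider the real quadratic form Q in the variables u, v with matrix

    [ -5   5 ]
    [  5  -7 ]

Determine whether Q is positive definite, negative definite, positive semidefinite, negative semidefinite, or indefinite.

For the 2×2 matrix [[-5, 5], [5, -7]]: det = -5·-7 − (5)² = 10, trace = -12.
det > 0 so both eigenvalues share the sign of the trace; trace = -12 < 0 ⇒ both negative.

negative definite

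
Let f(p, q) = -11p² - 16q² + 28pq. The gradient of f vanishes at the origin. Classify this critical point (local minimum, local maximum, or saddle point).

saddle point

The Hessian at the origin is H = [[-22, 28], [28, -32]].
det H = -22·-32 − (28)² = -80 < 0, so H is indefinite.
Therefore the origin is a saddle point.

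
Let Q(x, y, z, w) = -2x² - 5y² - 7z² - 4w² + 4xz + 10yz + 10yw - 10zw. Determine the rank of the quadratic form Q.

The symmetric matrix is A = [[-2, 0, 2, 0], [0, -5, 5, 5], [2, 5, -7, -5], [0, 5, -5, -4]].
Row-reducing A symmetrically gives the diagonal entries -2, -5, 0, 1.
Counting signs: 1 positive, 2 negative, 1 zero.
The rank is the number of nonzero pivots: 3.

3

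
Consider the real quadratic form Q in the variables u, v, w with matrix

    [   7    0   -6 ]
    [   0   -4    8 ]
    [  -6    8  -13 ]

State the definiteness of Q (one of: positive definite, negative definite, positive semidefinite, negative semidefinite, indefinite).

An LDLᵀ factorisation of A has diagonal entries 7, -4, -15/7.
That gives 1 positive, 2 negative pivots.
Hence Q is indefinite.

indefinite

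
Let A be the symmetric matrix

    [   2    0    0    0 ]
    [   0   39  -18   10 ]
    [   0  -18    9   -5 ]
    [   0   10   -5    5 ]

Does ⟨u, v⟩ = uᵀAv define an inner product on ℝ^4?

yes

Leading principal minors: Δ_1 = 2, Δ_2 = 78, Δ_3 = 54, Δ_4 = 120.
All leading principal minors are positive, so by Sylvester's criterion Q is positive definite.
⟨·,·⟩ is an inner product exactly when A is positive definite.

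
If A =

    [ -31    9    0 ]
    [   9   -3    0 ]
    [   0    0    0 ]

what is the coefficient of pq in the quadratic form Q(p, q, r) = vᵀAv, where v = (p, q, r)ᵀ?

18

The coefficient of pq is A[1,2] + A[2,1] = 2·9 = 18.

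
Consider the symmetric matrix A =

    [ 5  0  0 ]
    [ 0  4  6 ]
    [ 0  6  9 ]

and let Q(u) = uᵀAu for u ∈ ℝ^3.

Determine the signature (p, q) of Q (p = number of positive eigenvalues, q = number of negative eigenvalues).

(2, 0)

Symmetric row and column elimination reduces A to a congruent diagonal form with pivots 5, 4, 0.
That gives 2 positive, 1 zero pivots.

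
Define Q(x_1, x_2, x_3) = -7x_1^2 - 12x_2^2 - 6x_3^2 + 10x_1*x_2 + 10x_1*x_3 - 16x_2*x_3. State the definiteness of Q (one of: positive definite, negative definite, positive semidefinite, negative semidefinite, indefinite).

The symmetric matrix of Q is A = [[-7, 5, 5], [5, -12, -8], [5, -8, -6]].
Leading principal minors: Δ_1 = -7, Δ_2 = 59, Δ_3 = -6.
The signs alternate starting with Δ_1 < 0, so by Sylvester's criterion Q is negative definite.

negative definite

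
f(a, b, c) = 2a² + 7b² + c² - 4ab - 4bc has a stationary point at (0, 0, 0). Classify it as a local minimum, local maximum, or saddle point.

The Hessian at the origin is H = [[4, -4, 0], [-4, 14, -4], [0, -4, 2]].
Symmetric row and column elimination reduces H to a congruent diagonal form with pivots 4, 10, 2/5.
Counting signs: 3 positive.
H is positive definite, so the origin is a strict local minimum.

local minimum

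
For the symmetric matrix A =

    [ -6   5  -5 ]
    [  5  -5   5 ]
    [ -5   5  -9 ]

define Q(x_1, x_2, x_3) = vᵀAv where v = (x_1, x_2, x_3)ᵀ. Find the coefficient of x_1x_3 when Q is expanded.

-10

The coefficient of x_1x_3 is A[1,3] + A[3,1] = 2·(-5) = -10.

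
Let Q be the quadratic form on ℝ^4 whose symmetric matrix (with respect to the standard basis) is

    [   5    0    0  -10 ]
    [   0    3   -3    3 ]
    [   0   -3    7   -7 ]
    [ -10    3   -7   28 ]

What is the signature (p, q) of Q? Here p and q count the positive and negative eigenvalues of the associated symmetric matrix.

(4, 0)

Congruent diagonalization of A (simultaneous row and column reduction) yields pivots 5, 3, 4, 1.
So there are 4 positive pivots.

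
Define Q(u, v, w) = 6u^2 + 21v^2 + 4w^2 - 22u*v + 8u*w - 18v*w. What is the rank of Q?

The symmetric matrix is A = [[6, -11, 4], [-11, 21, -9], [4, -9, 4]].
Row-reducing A symmetrically gives the diagonal entries 6, 5/6, -2.
So there are 2 positive, 1 negative pivots.
The rank is the number of nonzero pivots: 3.

3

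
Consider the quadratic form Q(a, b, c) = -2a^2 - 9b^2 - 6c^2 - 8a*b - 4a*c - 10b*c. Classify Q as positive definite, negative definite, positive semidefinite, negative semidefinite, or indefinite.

The associated matrix is A = [[-2, -4, -2], [-4, -9, -5], [-2, -5, -6]].
An LDLᵀ factorisation of A has diagonal entries -2, -1, -3.
Counting signs: 3 negative.
Hence Q is negative definite.

negative definite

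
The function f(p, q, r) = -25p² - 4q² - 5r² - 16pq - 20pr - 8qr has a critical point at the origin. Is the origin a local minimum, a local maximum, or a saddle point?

The Hessian at the origin is H = [[-50, -16, -20], [-16, -8, -8], [-20, -8, -10]].
Congruent diagonalization of H (simultaneous row and column reduction) yields pivots -50, -72/25, -10/9.
That gives 3 negative pivots.
H is negative definite, so the origin is a strict local maximum.

local maximum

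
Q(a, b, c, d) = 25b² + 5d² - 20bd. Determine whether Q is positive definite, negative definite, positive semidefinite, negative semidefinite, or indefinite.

The symmetric matrix is A = [[0, 0, 0, 0], [0, 25, 0, -10], [0, 0, 0, 0], [0, -10, 0, 5]].
Row-reducing A symmetrically gives the diagonal entries 0, 25, 0, 1.
Counting signs: 2 positive, 2 zero.
Hence Q is positive semidefinite.

positive semidefinite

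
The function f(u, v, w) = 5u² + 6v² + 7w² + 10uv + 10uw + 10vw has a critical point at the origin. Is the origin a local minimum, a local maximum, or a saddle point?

The Hessian at the origin is H = [[10, 10, 10], [10, 12, 10], [10, 10, 14]].
Applying the same elementary operations to the rows and columns of H produces a congruent diagonal matrix with entries 10, 2, 4.
Counting signs: 3 positive.
H is positive definite, so the origin is a strict local minimum.

local minimum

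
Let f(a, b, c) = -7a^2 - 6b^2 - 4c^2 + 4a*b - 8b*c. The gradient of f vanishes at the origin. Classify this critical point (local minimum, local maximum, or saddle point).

The Hessian at the origin is H = [[-14, 4, 0], [4, -12, -8], [0, -8, -8]].
An LDLᵀ factorisation of H has diagonal entries -14, -76/7, -40/19.
So there are 3 negative pivots.
H is negative definite, so the origin is a strict local maximum.

local maximum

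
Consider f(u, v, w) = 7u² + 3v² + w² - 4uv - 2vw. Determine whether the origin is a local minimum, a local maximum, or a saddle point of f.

The Hessian at the origin is H = [[14, -4, 0], [-4, 6, -2], [0, -2, 2]].
Applying the same elementary operations to the rows and columns of H produces a congruent diagonal matrix with entries 14, 34/7, 20/17.
That gives 3 positive pivots.
H is positive definite, so the origin is a strict local minimum.

local minimum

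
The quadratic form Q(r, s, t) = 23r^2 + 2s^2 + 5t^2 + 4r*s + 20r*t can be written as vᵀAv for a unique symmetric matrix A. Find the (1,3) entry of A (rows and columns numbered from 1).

The coefficient of r·t in Q is 20. For a symmetric A this equals A[1,3] + A[3,1] = 2·A[1,3].
So A[1,3] = 20/2 = 10.

10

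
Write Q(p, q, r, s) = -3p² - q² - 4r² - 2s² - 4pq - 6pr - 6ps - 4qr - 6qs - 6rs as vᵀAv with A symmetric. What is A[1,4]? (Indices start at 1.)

-3

The coefficient of p·s in Q is -6. For a symmetric A this equals A[1,4] + A[4,1] = 2·A[1,4].
So A[1,4] = -6/2 = -3.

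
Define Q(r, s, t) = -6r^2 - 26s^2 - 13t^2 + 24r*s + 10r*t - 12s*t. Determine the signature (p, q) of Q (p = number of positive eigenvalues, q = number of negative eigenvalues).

Write A = [[-6, 12, 5], [12, -26, -6], [5, -6, -13]].
Congruent diagonalization of A (simultaneous row and column reduction) yields pivots -6, -2, -5/6.
Counting signs: 3 negative.

(0, 3)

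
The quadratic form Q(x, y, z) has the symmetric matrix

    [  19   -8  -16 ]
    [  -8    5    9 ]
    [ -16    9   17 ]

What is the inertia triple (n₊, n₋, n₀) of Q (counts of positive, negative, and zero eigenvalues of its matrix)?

(3, 0, 0)

Congruent diagonalization of A (simultaneous row and column reduction) yields pivots 19, 31/19, 12/31.
That gives 3 positive pivots.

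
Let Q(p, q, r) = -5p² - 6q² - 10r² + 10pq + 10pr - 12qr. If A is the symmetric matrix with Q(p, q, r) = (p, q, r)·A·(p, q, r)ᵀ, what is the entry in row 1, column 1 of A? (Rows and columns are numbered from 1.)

The coefficient of p² in Q is -5, and that is exactly A[1,1].

-5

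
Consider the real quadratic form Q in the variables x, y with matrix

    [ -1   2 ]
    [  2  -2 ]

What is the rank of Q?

Congruent diagonalization of A (simultaneous row and column reduction) yields pivots -1, 2.
So there are 1 positive, 1 negative pivots.
The rank is the number of nonzero pivots: 2.

2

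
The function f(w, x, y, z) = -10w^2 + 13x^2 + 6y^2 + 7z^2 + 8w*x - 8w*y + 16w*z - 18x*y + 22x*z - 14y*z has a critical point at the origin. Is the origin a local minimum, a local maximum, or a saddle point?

The Hessian at the origin is H = [[-20, 8, -8, 16], [8, 26, -18, 22], [-8, -18, 12, -14], [16, 22, -14, 14]].
Applying the same elementary operations to the rows and columns of H produces a congruent diagonal matrix with entries -20, 146/5, -14/73, -4/7.
That gives 1 positive, 3 negative pivots.
H is indefinite, so the origin is a saddle point.

saddle point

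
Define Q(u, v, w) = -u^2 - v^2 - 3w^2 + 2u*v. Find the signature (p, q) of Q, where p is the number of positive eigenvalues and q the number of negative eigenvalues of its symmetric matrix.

The symmetric matrix is A = [[-1, 1, 0], [1, -1, 0], [0, 0, -3]].
Symmetric row and column elimination reduces A to a congruent diagonal form with pivots -1, 0, -3.
So there are 2 negative, 1 zero pivots.

(0, 2)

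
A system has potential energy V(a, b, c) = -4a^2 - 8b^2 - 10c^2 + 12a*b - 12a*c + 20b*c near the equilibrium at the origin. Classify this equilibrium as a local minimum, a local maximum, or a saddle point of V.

saddle point

The Hessian at the origin is H = [[-8, 12, -12], [12, -16, 20], [-12, 20, -20]].
Applying the same elementary operations to the rows and columns of H produces a congruent diagonal matrix with entries -8, 2, -4.
Counting signs: 1 positive, 2 negative.
H is indefinite, so the origin is a saddle point.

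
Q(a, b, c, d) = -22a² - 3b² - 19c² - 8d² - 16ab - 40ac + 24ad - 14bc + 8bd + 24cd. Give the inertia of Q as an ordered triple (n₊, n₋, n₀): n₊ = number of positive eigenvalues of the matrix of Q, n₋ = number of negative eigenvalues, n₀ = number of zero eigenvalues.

The symmetric matrix is A = [[-22, -8, -20, 12], [-8, -3, -7, 4], [-20, -7, -19, 12], [12, 4, 12, -8]].
Symmetric row and column elimination reduces A to a congruent diagonal form with pivots -22, -1/11, 0, 0.
That gives 2 negative, 2 zero pivots.

(0, 2, 2)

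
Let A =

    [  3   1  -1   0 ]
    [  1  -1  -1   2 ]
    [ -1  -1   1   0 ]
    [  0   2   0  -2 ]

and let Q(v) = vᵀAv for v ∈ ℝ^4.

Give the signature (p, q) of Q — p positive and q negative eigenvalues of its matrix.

Applying the same elementary operations to the rows and columns of A produces a congruent diagonal matrix with entries 3, -4/3, 1, 0.
That gives 2 positive, 1 negative, 1 zero pivots.

(2, 1)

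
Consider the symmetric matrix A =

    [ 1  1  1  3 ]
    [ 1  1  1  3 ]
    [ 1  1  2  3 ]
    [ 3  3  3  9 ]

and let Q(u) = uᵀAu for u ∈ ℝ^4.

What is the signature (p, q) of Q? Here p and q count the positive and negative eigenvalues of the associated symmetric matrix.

Applying the same elementary operations to the rows and columns of A produces a congruent diagonal matrix with entries 1, 0, 1, 0.
That gives 2 positive, 2 zero pivots.

(2, 0)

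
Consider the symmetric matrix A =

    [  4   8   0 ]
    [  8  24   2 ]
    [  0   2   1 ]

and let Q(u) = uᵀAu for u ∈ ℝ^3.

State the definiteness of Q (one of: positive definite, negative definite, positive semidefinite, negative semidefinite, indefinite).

Leading principal minors: Δ_1 = 4, Δ_2 = 32, Δ_3 = 16.
All leading principal minors are positive, so by Sylvester's criterion Q is positive definite.

positive definite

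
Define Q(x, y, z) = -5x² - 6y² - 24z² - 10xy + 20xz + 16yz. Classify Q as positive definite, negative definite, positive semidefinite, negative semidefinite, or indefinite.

negative semidefinite

The symmetric matrix is A = [[-5, -5, 10], [-5, -6, 8], [10, 8, -24]].
Symmetric row and column elimination reduces A to a congruent diagonal form with pivots -5, -1, 0.
Counting signs: 2 negative, 1 zero.
Hence Q is negative semidefinite.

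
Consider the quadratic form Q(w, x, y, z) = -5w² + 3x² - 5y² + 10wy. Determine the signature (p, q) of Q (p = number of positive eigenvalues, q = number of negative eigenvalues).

The associated matrix is A = [[-5, 0, 5, 0], [0, 3, 0, 0], [5, 0, -5, 0], [0, 0, 0, 0]].
Applying the same elementary operations to the rows and columns of A produces a congruent diagonal matrix with entries -5, 3, 0, 0.
Counting signs: 1 positive, 1 negative, 2 zero.

(1, 1)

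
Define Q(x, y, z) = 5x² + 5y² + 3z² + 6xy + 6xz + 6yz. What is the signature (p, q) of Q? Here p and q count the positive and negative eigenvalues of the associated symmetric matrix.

(3, 0)

The symmetric matrix is A = [[5, 3, 3], [3, 5, 3], [3, 3, 3]].
Congruent diagonalization of A (simultaneous row and column reduction) yields pivots 5, 16/5, 3/4.
Counting signs: 3 positive.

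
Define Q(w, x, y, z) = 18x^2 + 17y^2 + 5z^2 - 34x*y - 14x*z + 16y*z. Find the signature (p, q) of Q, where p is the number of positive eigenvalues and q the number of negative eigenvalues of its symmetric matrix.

The associated matrix is A = [[0, 0, 0, 0], [0, 18, -17, -7], [0, -17, 17, 8], [0, -7, 8, 5]].
Row-reducing A symmetrically gives the diagonal entries 0, 18, 17/18, 4/17.
Counting signs: 3 positive, 1 zero.

(3, 0)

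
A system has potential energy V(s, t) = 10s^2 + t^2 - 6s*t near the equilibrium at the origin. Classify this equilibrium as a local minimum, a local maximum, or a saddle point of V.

local minimum

The Hessian at the origin is H = [[20, -6], [-6, 2]].
det H = 20·2 − (-6)² = 4 > 0 and H[1,1] = 20 > 0, so H is positive definite.
Therefore the origin is a local minimum.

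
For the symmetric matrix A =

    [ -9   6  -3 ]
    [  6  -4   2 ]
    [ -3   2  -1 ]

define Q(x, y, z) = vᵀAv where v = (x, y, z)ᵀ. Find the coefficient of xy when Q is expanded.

12

The coefficient of xy is A[1,2] + A[2,1] = 2·6 = 12.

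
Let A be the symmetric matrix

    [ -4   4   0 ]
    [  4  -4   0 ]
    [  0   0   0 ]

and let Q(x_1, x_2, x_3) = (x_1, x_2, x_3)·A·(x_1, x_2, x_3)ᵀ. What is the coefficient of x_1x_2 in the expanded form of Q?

The coefficient of x_1x_2 is A[1,2] + A[2,1] = 2·4 = 8.

8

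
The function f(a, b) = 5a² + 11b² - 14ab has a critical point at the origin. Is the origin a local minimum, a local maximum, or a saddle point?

local minimum

The Hessian at the origin is H = [[10, -14], [-14, 22]].
det H = 10·22 − (-14)² = 24 > 0 and H[1,1] = 10 > 0, so H is positive definite.
Therefore the origin is a local minimum.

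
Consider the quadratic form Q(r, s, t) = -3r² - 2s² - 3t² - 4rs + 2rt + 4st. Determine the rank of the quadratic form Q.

2

The associated matrix is A = [[-3, -2, 1], [-2, -2, 2], [1, 2, -3]].
Symmetric row and column elimination reduces A to a congruent diagonal form with pivots -3, -2/3, 0.
So there are 2 negative, 1 zero pivots.
The rank is the number of nonzero pivots: 2.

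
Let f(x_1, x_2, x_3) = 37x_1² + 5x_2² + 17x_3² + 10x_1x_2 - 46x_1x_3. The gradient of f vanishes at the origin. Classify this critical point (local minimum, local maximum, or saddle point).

local minimum

The Hessian at the origin is H = [[74, 10, -46], [10, 10, 0], [-46, 0, 34]].
Applying the same elementary operations to the rows and columns of H produces a congruent diagonal matrix with entries 74, 320/37, 15/16.
Counting signs: 3 positive.
H is positive definite, so the origin is a strict local minimum.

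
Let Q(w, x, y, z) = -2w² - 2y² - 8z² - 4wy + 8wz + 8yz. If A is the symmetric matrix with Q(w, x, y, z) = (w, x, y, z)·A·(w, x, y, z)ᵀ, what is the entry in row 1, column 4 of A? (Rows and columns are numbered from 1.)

The coefficient of w·z in Q is 8. For a symmetric A this equals A[1,4] + A[4,1] = 2·A[1,4].
So A[1,4] = 8/2 = 4.

4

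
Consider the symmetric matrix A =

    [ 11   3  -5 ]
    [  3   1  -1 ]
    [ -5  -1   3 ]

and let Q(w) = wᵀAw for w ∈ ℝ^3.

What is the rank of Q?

2

Row-reducing A symmetrically gives the diagonal entries 11, 2/11, 0.
Counting signs: 2 positive, 1 zero.
The rank is the number of nonzero pivots: 2.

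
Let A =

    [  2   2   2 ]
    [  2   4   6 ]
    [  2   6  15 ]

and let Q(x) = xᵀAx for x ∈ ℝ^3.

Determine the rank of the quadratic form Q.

3

Congruent diagonalization of A (simultaneous row and column reduction) yields pivots 2, 2, 5.
That gives 3 positive pivots.
The rank is the number of nonzero pivots: 3.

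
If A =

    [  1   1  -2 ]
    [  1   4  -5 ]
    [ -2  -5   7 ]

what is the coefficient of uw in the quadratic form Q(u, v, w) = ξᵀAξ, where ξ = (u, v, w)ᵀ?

-4

The coefficient of uw is A[1,3] + A[3,1] = 2·(-2) = -4.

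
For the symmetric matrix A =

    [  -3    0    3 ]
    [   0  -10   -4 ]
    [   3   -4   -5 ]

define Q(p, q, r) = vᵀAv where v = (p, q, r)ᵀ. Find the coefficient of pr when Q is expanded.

6

The coefficient of pr is A[1,3] + A[3,1] = 2·3 = 6.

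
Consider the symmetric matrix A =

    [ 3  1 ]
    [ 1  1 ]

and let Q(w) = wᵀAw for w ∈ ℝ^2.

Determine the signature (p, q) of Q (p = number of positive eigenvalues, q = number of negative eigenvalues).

An LDLᵀ factorisation of A has diagonal entries 3, 2/3.
That gives 2 positive pivots.

(2, 0)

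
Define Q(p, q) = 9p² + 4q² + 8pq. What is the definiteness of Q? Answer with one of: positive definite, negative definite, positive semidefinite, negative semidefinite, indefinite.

The symmetric matrix of Q is A = [[9, 4], [4, 4]].
Leading principal minors: Δ_1 = 9, Δ_2 = 20.
All leading principal minors are positive, so by Sylvester's criterion Q is positive definite.

positive definite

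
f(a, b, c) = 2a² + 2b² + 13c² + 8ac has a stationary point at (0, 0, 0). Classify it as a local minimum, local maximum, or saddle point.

local minimum

The Hessian at the origin is H = [[4, 0, 8], [0, 4, 0], [8, 0, 26]].
Congruent diagonalization of H (simultaneous row and column reduction) yields pivots 4, 4, 10.
So there are 3 positive pivots.
H is positive definite, so the origin is a strict local minimum.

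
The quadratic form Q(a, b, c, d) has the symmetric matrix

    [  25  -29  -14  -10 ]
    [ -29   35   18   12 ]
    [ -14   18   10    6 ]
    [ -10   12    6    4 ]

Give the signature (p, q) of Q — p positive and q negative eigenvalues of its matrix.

(2, 1)

Congruent diagonalization of A (simultaneous row and column reduction) yields pivots 25, 34/25, -2/17, 0.
So there are 2 positive, 1 negative, 1 zero pivots.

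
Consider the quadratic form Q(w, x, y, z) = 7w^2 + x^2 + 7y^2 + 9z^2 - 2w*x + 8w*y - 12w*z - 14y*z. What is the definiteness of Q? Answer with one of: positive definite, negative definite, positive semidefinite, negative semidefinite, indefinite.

positive definite

The symmetric matrix of Q is A = [[7, -1, 4, -6], [-1, 1, 0, 0], [4, 0, 7, -7], [-6, 0, -7, 9]].
Leading principal minors: Δ_1 = 7, Δ_2 = 6, Δ_3 = 26, Δ_4 = 24.
All leading principal minors are positive, so by Sylvester's criterion Q is positive definite.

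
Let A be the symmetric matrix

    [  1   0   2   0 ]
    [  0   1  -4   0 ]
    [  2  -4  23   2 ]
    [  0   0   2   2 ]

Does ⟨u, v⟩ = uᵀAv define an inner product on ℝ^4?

Leading principal minors: Δ_1 = 1, Δ_2 = 1, Δ_3 = 3, Δ_4 = 2.
All leading principal minors are positive, so by Sylvester's criterion Q is positive definite.
⟨·,·⟩ is an inner product exactly when A is positive definite.

yes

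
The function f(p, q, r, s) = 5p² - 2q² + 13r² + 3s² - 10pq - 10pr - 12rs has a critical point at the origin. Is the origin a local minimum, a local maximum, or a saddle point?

The Hessian at the origin is H = [[10, -10, -10, 0], [-10, -4, 0, 0], [-10, 0, 26, -12], [0, 0, -12, 6]].
An LDLᵀ factorisation of H has diagonal entries 10, -14, 162/7, -2/9.
That gives 2 positive, 2 negative pivots.
H is indefinite, so the origin is a saddle point.

saddle point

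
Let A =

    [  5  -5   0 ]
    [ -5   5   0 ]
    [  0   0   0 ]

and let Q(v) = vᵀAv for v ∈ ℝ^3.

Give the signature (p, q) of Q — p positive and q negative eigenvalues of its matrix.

(1, 0)

Applying the same elementary operations to the rows and columns of A produces a congruent diagonal matrix with entries 5, 0, 0.
So there are 1 positive, 2 zero pivots.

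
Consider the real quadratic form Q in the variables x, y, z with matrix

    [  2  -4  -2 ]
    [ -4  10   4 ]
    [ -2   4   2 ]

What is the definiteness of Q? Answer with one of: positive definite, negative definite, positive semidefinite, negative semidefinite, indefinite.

positive semidefinite

Congruent diagonalization of A (simultaneous row and column reduction) yields pivots 2, 2, 0.
That gives 2 positive, 1 zero pivots.
Hence Q is positive semidefinite.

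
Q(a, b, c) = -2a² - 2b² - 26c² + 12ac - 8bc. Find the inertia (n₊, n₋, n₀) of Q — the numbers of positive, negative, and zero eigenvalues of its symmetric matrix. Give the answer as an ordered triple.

The symmetric matrix is A = [[-2, 0, 6], [0, -2, -4], [6, -4, -26]].
Row-reducing A symmetrically gives the diagonal entries -2, -2, 0.
Counting signs: 2 negative, 1 zero.

(0, 2, 1)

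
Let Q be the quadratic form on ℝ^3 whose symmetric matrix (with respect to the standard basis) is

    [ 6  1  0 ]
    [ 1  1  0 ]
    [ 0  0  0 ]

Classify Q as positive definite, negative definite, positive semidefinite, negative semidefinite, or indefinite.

Congruent diagonalization of A (simultaneous row and column reduction) yields pivots 6, 5/6, 0.
That gives 2 positive, 1 zero pivots.
Hence Q is positive semidefinite.

positive semidefinite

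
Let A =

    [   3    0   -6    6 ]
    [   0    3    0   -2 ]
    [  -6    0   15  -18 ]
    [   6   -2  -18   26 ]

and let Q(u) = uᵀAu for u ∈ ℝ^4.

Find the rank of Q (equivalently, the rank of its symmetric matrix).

4

Congruent diagonalization of A (simultaneous row and column reduction) yields pivots 3, 3, 3, 2/3.
That gives 4 positive pivots.
The rank is the number of nonzero pivots: 4.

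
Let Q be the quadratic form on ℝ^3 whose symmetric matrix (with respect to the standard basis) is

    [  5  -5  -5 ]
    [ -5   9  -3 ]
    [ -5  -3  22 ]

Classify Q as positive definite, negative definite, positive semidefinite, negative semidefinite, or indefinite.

positive definite

Leading principal minors: Δ_1 = 5, Δ_2 = 20, Δ_3 = 20.
All leading principal minors are positive, so by Sylvester's criterion Q is positive definite.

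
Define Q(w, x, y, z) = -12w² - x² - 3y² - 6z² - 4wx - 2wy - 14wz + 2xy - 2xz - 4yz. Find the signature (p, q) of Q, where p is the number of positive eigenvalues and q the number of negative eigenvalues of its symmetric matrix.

(0, 4)

The associated matrix is A = [[-12, -2, -1, -7], [-2, -1, 1, -1], [-1, 1, -3, -2], [-7, -1, -2, -6]].
An LDLᵀ factorisation of A has diagonal entries -12, -2/3, -7/8, -3/7.
Counting signs: 4 negative.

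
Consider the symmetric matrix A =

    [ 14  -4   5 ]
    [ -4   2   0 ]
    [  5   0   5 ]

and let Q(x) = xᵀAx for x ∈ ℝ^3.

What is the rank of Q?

Symmetric row and column elimination reduces A to a congruent diagonal form with pivots 14, 6/7, 5/6.
Counting signs: 3 positive.
The rank is the number of nonzero pivots: 3.

3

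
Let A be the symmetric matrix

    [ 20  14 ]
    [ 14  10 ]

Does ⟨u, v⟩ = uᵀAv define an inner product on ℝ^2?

For the 2×2 matrix [[20, 14], [14, 10]]: det = 20·10 − (14)² = 4, trace = 30.
det > 0 so both eigenvalues share the sign of the trace; trace = 30 > 0 ⇒ both positive.
⟨·,·⟩ is an inner product exactly when A is positive definite.

yes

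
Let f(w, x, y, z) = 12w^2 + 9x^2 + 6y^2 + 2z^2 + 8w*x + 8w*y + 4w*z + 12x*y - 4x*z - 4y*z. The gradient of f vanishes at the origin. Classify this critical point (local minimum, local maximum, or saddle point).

The Hessian at the origin is H = [[24, 8, 8, 4], [8, 18, 12, -4], [8, 12, 12, -4], [4, -4, -4, 4]].
Applying the same elementary operations to the rows and columns of H produces a congruent diagonal matrix with entries 24, 46/3, 84/23, 2/7.
Counting signs: 4 positive.
H is positive definite, so the origin is a strict local minimum.

local minimum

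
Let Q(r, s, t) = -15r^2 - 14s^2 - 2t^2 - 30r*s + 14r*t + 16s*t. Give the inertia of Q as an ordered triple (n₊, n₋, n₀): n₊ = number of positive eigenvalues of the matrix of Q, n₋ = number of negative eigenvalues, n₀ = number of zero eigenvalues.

Write A = [[-15, -15, 7], [-15, -14, 8], [7, 8, -2]].
Applying the same elementary operations to the rows and columns of A produces a congruent diagonal matrix with entries -15, 1, 4/15.
That gives 2 positive, 1 negative pivots.

(2, 1, 0)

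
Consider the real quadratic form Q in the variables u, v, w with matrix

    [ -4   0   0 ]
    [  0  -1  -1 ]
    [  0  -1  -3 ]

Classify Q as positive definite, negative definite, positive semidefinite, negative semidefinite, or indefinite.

negative definite

Leading principal minors: Δ_1 = -4, Δ_2 = 4, Δ_3 = -8.
The signs alternate starting with Δ_1 < 0, so by Sylvester's criterion Q is negative definite.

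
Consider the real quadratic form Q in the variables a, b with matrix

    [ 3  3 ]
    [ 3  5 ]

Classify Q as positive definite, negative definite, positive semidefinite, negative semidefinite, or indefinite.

Symmetric row and column elimination reduces A to a congruent diagonal form with pivots 3, 2.
So there are 2 positive pivots.
Hence Q is positive definite.

positive definite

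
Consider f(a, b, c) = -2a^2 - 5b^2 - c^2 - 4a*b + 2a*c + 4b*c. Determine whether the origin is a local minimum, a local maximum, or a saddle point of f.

The Hessian at the origin is H = [[-4, -4, 2], [-4, -10, 4], [2, 4, -2]].
Applying the same elementary operations to the rows and columns of H produces a congruent diagonal matrix with entries -4, -6, -1/3.
Counting signs: 3 negative.
H is negative definite, so the origin is a strict local maximum.

local maximum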